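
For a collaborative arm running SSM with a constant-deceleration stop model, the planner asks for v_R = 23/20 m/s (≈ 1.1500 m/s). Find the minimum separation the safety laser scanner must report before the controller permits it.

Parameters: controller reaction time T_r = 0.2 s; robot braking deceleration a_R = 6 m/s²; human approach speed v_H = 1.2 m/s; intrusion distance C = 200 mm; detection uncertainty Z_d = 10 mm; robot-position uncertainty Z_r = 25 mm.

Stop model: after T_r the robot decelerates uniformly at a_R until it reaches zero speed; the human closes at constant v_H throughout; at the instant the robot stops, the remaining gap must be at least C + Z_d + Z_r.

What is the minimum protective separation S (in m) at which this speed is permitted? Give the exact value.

T_s = v_R/a_R = (23/20)/6 = 0.1917 s
robot in T_r: 1.1500·0.2000 = 0.2300 m
robot covers 1.1500·0.1917 − ½·6.0000·0.1917² = 0.1102 m while stopping
person approaches 1.2000·(0.2000+0.1917) = 0.4700 m
residual clearance needed = 0.2000+0.0100+0.0250 = 0.2350 m
S_min ≈ 0.2300+0.1102+0.4700+0.2350  ⇒  S_min = 5017/4800 m

S_min = 5017/4800 m = 1.0452 m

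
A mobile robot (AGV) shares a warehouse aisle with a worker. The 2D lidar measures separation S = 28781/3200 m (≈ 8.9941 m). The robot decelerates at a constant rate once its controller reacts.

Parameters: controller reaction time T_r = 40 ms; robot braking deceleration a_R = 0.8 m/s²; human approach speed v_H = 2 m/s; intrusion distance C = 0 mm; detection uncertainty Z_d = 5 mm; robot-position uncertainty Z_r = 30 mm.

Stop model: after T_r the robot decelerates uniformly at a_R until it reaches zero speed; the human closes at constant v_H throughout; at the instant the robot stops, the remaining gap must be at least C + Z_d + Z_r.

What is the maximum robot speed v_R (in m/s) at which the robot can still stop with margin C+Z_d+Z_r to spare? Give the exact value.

v_R_max = 9/4 m/s = 2.2500 m/s

quadratic (5/8)·v² + (127/50)·v + (-28413/3200) = 0
  disc = (127/50)² − 4·(5/8)·(-28413/3200) = 4583881/160000 ; √disc = 2141/400
  v_R = (−(127/50) + 2141/400) / (2·(5/8)) = 9/4 m/s
check:
T_s = v_R/a_R = (9/4)/(4/5) = 2.8125 s
reaction-phase robot travel = 2.2500·0.0400 = 0.0900 m
braking distance = 2.2500²/(2·0.8000) = 3.1641 m
human over T_r+T_s: 2.0000·(0.0400+2.8125) = 5.7050 m
C+Z_d+Z_r = 0.0000+0.0050+0.0300 = 0.0350 m
sum ≈ 0.0900+3.1641+5.7050+0.0350 ≈ 8.9941 m = S ✓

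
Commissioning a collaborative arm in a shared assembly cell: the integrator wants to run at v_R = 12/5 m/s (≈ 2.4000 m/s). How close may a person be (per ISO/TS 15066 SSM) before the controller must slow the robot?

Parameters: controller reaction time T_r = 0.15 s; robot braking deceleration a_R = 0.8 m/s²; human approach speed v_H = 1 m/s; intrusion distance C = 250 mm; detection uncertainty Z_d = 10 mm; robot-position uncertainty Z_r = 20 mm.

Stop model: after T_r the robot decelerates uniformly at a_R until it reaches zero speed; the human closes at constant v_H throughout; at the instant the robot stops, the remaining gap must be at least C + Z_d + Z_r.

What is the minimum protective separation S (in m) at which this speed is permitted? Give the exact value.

braking lasts T_s = (12/5)/(4/5) = 3.0000 s
reaction-phase robot travel = 2.4000·0.1500 = 0.3600 m
braking distance = 2.4000²/(2·0.8000) = 3.6000 m
human closes 1.0000·3.1500 = 3.1500 m
C+Z_d+Z_r = 0.2500+0.0100+0.0200 = 0.2800 m
S_min ≈ 0.3600+3.6000+3.1500+0.2800  ⇒  S_min = 739/100 m

S_min = 739/100 m = 7.3900 m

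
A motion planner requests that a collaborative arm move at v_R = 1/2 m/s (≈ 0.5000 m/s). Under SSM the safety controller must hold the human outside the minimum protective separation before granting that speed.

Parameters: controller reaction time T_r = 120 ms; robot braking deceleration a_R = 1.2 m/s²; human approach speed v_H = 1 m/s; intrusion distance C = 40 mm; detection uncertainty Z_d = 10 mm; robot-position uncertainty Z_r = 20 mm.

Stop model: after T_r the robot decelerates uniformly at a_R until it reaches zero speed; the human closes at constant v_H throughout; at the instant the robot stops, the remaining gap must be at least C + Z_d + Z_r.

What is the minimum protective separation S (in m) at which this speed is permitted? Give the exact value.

stop time T_s = (1/2)/(6/5) = 0.4167 s
reaction-phase robot travel = 0.5000·0.1200 = 0.0600 m
braking distance = 0.5000²/(2·1.2000) = 0.1042 m
person approaches 1.0000·(0.1200+0.4167) = 0.5367 m
residual clearance needed = 0.0400+0.0100+0.0200 = 0.0700 m
S_min ≈ 0.0600+0.1042+0.5367+0.0700  ⇒  S_min = 37/48 m

S_min = 37/48 m = 0.7708 m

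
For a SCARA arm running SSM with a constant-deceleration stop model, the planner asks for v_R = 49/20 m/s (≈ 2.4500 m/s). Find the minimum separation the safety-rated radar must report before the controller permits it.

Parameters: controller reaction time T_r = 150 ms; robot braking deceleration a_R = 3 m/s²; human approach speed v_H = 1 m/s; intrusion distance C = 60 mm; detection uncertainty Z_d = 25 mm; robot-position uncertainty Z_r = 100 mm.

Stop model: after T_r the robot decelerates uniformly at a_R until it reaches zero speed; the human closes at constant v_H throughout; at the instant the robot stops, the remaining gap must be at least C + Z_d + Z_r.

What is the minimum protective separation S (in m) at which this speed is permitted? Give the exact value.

braking lasts T_s = (49/20)/3 = 0.8167 s
robot in T_r: 2.4500·0.1500 = 0.3675 m
braking distance = 2.4500²/(2·3.0000) = 1.0004 m
human closes 1.0000·0.9667 = 0.9667 m
margins: 0.0600+0.0250+0.1000 = 0.1850 m
S_min ≈ 0.3675+1.0004+0.9667+0.1850  ⇒  S_min = 6047/2400 m

S_min = 6047/2400 m = 2.5196 m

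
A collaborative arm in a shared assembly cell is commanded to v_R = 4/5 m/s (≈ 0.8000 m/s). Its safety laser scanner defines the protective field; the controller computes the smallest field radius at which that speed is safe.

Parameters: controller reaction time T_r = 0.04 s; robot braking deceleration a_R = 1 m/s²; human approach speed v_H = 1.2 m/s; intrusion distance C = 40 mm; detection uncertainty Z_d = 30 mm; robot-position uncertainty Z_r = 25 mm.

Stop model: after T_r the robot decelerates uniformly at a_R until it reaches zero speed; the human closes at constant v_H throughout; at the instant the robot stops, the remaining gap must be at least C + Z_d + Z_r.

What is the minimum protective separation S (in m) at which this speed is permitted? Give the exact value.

S_min = 291/200 m = 1.4550 m

stop time T_s = (4/5)/1 = 0.8000 s
reaction-phase robot travel = 0.8000·0.0400 = 0.0320 m
robot covers 0.8000·0.8000 − ½·1.0000·0.8000² = 0.3200 m while stopping
human over T_r+T_s: 1.2000·(0.0400+0.8000) = 1.0080 m
margins: 0.0400+0.0300+0.0250 = 0.0950 m
S_min ≈ 0.0320+0.3200+1.0080+0.0950  ⇒  S_min = 291/200 m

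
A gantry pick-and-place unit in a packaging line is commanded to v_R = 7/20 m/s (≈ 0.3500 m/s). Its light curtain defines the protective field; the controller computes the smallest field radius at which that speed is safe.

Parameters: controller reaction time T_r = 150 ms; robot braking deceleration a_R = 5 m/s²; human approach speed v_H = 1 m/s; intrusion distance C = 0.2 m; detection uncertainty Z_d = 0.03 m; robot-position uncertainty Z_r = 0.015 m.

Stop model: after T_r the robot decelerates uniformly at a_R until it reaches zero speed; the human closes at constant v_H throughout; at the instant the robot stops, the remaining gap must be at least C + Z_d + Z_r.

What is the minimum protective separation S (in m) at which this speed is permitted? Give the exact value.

S_min = 2119/4000 m = 0.5298 m

T_s = v_R/a_R = (7/20)/5 = 0.0700 s
robot covers v_R·T_r = 0.3500·0.1500 = 0.0525 m before braking
robot under decel: 0.3500²/(2·5.0000) = 0.0123 m
human closes 1.0000·0.2200 = 0.2200 m
margins: 0.2000+0.0300+0.0150 = 0.2450 m
S_min ≈ 0.0525+0.0123+0.2200+0.2450  ⇒  S_min = 2119/4000 m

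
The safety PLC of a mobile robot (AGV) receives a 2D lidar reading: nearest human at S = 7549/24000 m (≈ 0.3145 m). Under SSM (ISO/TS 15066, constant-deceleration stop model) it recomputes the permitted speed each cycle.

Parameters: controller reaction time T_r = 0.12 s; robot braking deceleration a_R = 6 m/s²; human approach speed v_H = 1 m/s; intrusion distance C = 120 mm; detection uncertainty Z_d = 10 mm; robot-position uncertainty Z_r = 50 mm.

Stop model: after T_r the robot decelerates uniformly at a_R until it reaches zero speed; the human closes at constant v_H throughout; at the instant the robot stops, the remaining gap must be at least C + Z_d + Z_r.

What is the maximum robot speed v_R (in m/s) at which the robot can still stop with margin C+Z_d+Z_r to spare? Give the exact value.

v_R_max = 1/20 m/s = 0.0500 m/s

quadratic (1/12)·v² + (43/150)·v + (-349/24000) = 0
  disc = (43/150)² − 4·(1/12)·(-349/24000) = 3481/40000 ; √disc = 59/200
  v_R = (−(43/150) + 59/200) / (2·(1/12)) = 1/20 m/s
check:
braking lasts T_s = (1/20)/6 = 0.0083 s
robot in T_r: 0.0500·0.1200 = 0.0060 m
robot covers 0.0500·0.0083 − ½·6.0000·0.0083² = 0.0002 m while stopping
human over T_r+T_s: 1.0000·(0.1200+0.0083) = 0.1283 m
margins: 0.1200+0.0100+0.0500 = 0.1800 m
sum ≈ 0.0060+0.0002+0.1283+0.1800 ≈ 0.3145 m = S ✓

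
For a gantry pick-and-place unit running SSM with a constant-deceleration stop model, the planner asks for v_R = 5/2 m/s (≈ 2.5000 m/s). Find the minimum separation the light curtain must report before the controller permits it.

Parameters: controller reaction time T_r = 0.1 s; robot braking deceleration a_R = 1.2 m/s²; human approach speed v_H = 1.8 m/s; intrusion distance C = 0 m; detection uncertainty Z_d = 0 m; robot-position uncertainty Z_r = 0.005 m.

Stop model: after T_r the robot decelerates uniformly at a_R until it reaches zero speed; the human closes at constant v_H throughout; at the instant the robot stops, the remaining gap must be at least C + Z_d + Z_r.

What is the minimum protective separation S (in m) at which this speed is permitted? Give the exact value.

T_s = v_R/a_R = (5/2)/(6/5) = 2.0833 s
reaction-phase robot travel = 2.5000·0.1000 = 0.2500 m
braking distance = 2.5000²/(2·1.2000) = 2.6042 m
human closes 1.8000·2.1833 = 3.9300 m
residual clearance needed = 0.0000+0.0000+0.0050 = 0.0050 m
S_min ≈ 0.2500+2.6042+3.9300+0.0050  ⇒  S_min = 8147/1200 m

S_min = 8147/1200 m = 6.7892 m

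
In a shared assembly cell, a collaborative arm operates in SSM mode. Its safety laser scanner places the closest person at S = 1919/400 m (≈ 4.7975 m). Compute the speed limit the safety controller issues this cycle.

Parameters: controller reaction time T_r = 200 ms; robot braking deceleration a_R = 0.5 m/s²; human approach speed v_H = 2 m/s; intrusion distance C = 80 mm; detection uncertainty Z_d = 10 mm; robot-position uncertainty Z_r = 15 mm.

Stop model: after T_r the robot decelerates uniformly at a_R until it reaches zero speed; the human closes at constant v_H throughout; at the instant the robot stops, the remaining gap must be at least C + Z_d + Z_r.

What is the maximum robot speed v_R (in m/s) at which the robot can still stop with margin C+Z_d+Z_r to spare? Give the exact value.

v_R_max = 17/20 m/s = 0.8500 m/s

collect terms ⇒ (1)·v_R² + (21/5)·v_R + (-1717/400) = 0
  disc = (21/5)² − 4·(1)·(-1717/400) = 3481/100 ; √disc = 59/10
  v_R = (−(21/5) + 59/10) / (2·(1)) = 17/20 m/s
check:
stop time T_s = (17/20)/(1/2) = 1.7000 s
reaction-phase robot travel = 0.8500·0.2000 = 0.1700 m
robot under decel: 0.8500²/(2·0.5000) = 0.7225 m
person approaches 2.0000·(0.2000+1.7000) = 3.8000 m
residual clearance needed = 0.0800+0.0100+0.0150 = 0.1050 m
sum ≈ 0.1700+0.7225+3.8000+0.1050 ≈ 4.7975 m = S ✓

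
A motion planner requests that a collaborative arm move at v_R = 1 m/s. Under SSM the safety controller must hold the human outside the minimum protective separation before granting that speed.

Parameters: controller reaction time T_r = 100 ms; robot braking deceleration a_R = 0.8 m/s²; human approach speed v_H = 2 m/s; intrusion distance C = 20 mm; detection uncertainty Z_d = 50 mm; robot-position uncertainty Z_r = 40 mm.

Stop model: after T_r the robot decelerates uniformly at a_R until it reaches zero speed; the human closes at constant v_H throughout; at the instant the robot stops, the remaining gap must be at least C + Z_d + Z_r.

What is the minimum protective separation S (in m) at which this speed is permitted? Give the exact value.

S_min = 707/200 m = 3.5350 m

T_s = v_R/a_R = 1/(4/5) = 1.2500 s
robot in T_r: 1.0000·0.1000 = 0.1000 m
robot under decel: 1.0000²/(2·0.8000) = 0.6250 m
person approaches 2.0000·(0.1000+1.2500) = 2.7000 m
residual clearance needed = 0.0200+0.0500+0.0400 = 0.1100 m
S_min ≈ 0.1000+0.6250+2.7000+0.1100  ⇒  S_min = 707/200 m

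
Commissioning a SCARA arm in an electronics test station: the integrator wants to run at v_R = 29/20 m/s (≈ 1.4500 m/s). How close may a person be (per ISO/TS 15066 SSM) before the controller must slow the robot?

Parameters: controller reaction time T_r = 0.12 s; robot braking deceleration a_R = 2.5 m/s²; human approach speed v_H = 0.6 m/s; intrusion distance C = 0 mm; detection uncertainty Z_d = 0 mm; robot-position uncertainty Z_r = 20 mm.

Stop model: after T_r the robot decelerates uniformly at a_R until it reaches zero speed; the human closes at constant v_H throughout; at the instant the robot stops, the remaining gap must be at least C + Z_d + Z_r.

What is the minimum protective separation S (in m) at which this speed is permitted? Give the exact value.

S_min = 2069/2000 m = 1.0345 m

T_s = v_R/a_R = (29/20)/(5/2) = 0.5800 s
reaction-phase robot travel = 1.4500·0.1200 = 0.1740 m
robot covers 1.4500·0.5800 − ½·2.5000·0.5800² = 0.4205 m while stopping
human over T_r+T_s: 0.6000·(0.1200+0.5800) = 0.4200 m
margins: 0.0000+0.0000+0.0200 = 0.0200 m
S_min ≈ 0.1740+0.4205+0.4200+0.0200  ⇒  S_min = 2069/2000 m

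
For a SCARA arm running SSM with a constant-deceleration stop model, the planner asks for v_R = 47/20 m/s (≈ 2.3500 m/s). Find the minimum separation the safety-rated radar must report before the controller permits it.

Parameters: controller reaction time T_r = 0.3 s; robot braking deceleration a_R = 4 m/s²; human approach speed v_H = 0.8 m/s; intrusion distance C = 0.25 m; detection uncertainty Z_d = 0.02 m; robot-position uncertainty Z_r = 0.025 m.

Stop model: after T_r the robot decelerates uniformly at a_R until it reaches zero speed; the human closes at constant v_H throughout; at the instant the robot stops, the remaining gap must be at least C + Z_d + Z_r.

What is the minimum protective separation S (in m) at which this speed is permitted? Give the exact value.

braking lasts T_s = (47/20)/4 = 0.5875 s
reaction-phase robot travel = 2.3500·0.3000 = 0.7050 m
robot covers 2.3500·0.5875 − ½·4.0000·0.5875² = 0.6903 m while stopping
human over T_r+T_s: 0.8000·(0.3000+0.5875) = 0.7100 m
margins: 0.2500+0.0200+0.0250 = 0.2950 m
S_min ≈ 0.7050+0.6903+0.7100+0.2950  ⇒  S_min = 7681/3200 m

S_min = 7681/3200 m = 2.4003 m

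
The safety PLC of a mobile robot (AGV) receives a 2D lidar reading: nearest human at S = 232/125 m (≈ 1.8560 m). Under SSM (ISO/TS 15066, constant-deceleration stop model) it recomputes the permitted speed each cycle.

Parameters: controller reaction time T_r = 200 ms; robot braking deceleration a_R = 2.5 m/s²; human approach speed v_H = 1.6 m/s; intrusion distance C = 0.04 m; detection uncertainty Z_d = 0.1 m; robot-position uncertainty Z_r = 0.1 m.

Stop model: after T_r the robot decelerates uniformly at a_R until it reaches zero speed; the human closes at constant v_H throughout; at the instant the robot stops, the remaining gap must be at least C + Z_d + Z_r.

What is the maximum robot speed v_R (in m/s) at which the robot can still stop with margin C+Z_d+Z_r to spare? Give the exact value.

v_R_max = 6/5 m/s = 1.2000 m/s

at the boundary: (1/5)·v² + (21/25)·v + (-162/125) = 0
  disc = (21/25)² − 4·(1/5)·(-162/125) = 1089/625 ; √disc = 33/25
  v_R = (−(21/25) + 33/25) / (2·(1/5)) = 6/5 m/s
check:
stop time T_s = (6/5)/(5/2) = 0.4800 s
robot covers v_R·T_r = 1.2000·0.2000 = 0.2400 m before braking
robot under decel: 1.2000²/(2·2.5000) = 0.2880 m
human closes 1.6000·0.6800 = 1.0880 m
margins: 0.0400+0.1000+0.1000 = 0.2400 m
sum ≈ 0.2400+0.2880+1.0880+0.2400 ≈ 1.8560 m = S ✓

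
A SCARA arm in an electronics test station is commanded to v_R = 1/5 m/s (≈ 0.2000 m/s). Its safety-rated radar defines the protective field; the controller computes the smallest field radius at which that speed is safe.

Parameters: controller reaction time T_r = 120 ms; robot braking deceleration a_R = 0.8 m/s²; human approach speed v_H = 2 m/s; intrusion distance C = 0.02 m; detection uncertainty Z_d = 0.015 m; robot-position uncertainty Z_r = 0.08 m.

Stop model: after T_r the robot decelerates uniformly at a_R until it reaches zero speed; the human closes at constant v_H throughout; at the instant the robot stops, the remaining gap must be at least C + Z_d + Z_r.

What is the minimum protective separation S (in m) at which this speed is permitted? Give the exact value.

braking lasts T_s = (1/5)/(4/5) = 0.2500 s
reaction-phase robot travel = 0.2000·0.1200 = 0.0240 m
robot under decel: 0.2000²/(2·0.8000) = 0.0250 m
human over T_r+T_s: 2.0000·(0.1200+0.2500) = 0.7400 m
residual clearance needed = 0.0200+0.0150+0.0800 = 0.1150 m
S_min ≈ 0.0240+0.0250+0.7400+0.1150  ⇒  S_min = 113/125 m

S_min = 113/125 m = 0.9040 m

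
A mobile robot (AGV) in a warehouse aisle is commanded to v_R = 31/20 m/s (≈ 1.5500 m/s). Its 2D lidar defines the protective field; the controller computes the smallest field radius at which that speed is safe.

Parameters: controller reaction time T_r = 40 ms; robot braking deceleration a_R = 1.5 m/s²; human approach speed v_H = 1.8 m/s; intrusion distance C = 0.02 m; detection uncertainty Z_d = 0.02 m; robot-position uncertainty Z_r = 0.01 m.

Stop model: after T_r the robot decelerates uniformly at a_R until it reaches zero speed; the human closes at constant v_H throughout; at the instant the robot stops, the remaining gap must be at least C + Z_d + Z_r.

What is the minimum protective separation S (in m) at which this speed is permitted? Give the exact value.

braking lasts T_s = (31/20)/(3/2) = 1.0333 s
robot covers v_R·T_r = 1.5500·0.0400 = 0.0620 m before braking
robot covers 1.5500·1.0333 − ½·1.5000·1.0333² = 0.8008 m while stopping
human over T_r+T_s: 1.8000·(0.0400+1.0333) = 1.9320 m
margins: 0.0200+0.0200+0.0100 = 0.0500 m
S_min ≈ 0.0620+0.8008+1.9320+0.0500  ⇒  S_min = 17069/6000 m

S_min = 17069/6000 m = 2.8448 m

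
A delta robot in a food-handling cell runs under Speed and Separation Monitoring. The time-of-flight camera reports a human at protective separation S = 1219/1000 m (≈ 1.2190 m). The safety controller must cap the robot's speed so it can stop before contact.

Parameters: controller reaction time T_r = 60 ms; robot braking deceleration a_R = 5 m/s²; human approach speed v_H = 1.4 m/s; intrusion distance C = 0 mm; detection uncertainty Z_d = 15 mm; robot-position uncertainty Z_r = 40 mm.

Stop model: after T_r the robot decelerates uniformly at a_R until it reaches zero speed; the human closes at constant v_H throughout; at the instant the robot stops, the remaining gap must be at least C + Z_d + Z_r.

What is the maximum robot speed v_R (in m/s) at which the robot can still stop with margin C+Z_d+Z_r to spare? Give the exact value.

v_R_max = 2 m/s = 2.0000 m/s

quadratic (1/10)·v² + (17/50)·v + (-27/25) = 0
  disc = (17/50)² − 4·(1/10)·(-27/25) = 1369/2500 ; √disc = 37/50
  v_R = (−(17/50) + 37/50) / (2·(1/10)) = 2 m/s
check:
T_s = v_R/a_R = 2/5 = 0.4000 s
robot covers v_R·T_r = 2.0000·0.0600 = 0.1200 m before braking
robot under decel: 2.0000²/(2·5.0000) = 0.4000 m
human over T_r+T_s: 1.4000·(0.0600+0.4000) = 0.6440 m
C+Z_d+Z_r = 0.0000+0.0150+0.0400 = 0.0550 m
sum ≈ 0.1200+0.4000+0.6440+0.0550 ≈ 1.2190 m = S ✓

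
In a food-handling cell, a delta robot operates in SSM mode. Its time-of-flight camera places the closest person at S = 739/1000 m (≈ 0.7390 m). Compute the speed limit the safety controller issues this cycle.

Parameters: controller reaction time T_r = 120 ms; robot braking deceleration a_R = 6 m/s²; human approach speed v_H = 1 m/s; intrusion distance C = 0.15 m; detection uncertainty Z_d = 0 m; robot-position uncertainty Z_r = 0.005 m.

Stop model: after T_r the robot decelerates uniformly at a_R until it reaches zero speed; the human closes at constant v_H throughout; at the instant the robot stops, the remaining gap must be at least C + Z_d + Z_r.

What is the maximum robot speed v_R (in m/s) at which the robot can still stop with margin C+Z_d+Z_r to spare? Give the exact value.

quadratic (1/12)·v² + (43/150)·v + (-58/125) = 0
  disc = (43/150)² − 4·(1/12)·(-58/125) = 5329/22500 ; √disc = 73/150
  v_R = (−(43/150) + 73/150) / (2·(1/12)) = 6/5 m/s
check:
T_s = v_R/a_R = (6/5)/6 = 0.2000 s
robot in T_r: 1.2000·0.1200 = 0.1440 m
robot covers 1.2000·0.2000 − ½·6.0000·0.2000² = 0.1200 m while stopping
human over T_r+T_s: 1.0000·(0.1200+0.2000) = 0.3200 m
C+Z_d+Z_r = 0.1500+0.0000+0.0050 = 0.1550 m
sum ≈ 0.1440+0.1200+0.3200+0.1550 ≈ 0.7390 m = S ✓

v_R_max = 6/5 m/s = 1.2000 m/s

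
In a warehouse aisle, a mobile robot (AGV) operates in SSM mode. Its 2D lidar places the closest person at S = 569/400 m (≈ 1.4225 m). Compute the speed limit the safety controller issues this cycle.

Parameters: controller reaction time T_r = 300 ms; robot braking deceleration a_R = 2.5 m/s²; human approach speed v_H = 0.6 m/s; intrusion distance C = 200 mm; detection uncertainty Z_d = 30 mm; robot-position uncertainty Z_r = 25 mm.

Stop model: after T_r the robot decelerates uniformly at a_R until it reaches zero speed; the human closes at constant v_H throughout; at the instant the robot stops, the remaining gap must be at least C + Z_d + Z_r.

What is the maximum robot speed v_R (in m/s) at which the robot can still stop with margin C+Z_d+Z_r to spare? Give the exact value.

quadratic (1/5)·v² + (27/50)·v + (-79/80) = 0
  disc = (27/50)² − 4·(1/5)·(-79/80) = 676/625 ; √disc = 26/25
  v_R = (−(27/50) + 26/25) / (2·(1/5)) = 5/4 m/s
check:
T_s = v_R/a_R = (5/4)/(5/2) = 0.5000 s
reaction-phase robot travel = 1.2500·0.3000 = 0.3750 m
robot covers 1.2500·0.5000 − ½·2.5000·0.5000² = 0.3125 m while stopping
person approaches 0.6000·(0.3000+0.5000) = 0.4800 m
C+Z_d+Z_r = 0.2000+0.0300+0.0250 = 0.2550 m
sum ≈ 0.3750+0.3125+0.4800+0.2550 ≈ 1.4225 m = S ✓

v_R_max = 5/4 m/s = 1.2500 m/s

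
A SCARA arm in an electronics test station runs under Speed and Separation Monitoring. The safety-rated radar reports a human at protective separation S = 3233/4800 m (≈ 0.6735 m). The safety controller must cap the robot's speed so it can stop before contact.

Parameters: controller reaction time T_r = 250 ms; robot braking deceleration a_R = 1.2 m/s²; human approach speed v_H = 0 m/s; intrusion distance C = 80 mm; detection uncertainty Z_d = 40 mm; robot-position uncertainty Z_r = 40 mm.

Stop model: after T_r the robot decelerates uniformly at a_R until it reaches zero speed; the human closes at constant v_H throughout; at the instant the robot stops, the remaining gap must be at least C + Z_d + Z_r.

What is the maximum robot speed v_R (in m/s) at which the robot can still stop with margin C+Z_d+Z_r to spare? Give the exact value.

collect terms ⇒ (5/12)·v_R² + (1/4)·v_R + (-493/960) = 0
  disc = (1/4)² − 4·(5/12)·(-493/960) = 529/576 ; √disc = 23/24
  v_R = (−(1/4) + 23/24) / (2·(5/12)) = 17/20 m/s
check:
braking lasts T_s = (17/20)/(6/5) = 0.7083 s
reaction-phase robot travel = 0.8500·0.2500 = 0.2125 m
robot under decel: 0.8500²/(2·1.2000) = 0.3010 m
person approaches 0.0000·(0.2500+0.7083) = 0.0000 m
margins: 0.0800+0.0400+0.0400 = 0.1600 m
sum ≈ 0.2125+0.3010+0.0000+0.1600 ≈ 0.6735 m = S ✓

v_R_max = 17/20 m/s = 0.8500 m/s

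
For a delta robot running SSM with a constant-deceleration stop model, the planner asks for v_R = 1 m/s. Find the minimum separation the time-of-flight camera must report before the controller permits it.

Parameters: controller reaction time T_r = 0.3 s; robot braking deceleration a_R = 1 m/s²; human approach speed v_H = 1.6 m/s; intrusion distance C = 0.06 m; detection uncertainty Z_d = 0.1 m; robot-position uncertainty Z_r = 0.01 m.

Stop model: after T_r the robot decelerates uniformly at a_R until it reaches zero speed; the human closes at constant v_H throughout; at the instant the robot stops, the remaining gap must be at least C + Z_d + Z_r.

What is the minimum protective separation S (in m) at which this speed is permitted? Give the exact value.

braking lasts T_s = 1/1 = 1.0000 s
reaction-phase robot travel = 1.0000·0.3000 = 0.3000 m
braking distance = 1.0000²/(2·1.0000) = 0.5000 m
human over T_r+T_s: 1.6000·(0.3000+1.0000) = 2.0800 m
residual clearance needed = 0.0600+0.1000+0.0100 = 0.1700 m
S_min ≈ 0.3000+0.5000+2.0800+0.1700  ⇒  S_min = 61/20 m

S_min = 61/20 m = 3.0500 m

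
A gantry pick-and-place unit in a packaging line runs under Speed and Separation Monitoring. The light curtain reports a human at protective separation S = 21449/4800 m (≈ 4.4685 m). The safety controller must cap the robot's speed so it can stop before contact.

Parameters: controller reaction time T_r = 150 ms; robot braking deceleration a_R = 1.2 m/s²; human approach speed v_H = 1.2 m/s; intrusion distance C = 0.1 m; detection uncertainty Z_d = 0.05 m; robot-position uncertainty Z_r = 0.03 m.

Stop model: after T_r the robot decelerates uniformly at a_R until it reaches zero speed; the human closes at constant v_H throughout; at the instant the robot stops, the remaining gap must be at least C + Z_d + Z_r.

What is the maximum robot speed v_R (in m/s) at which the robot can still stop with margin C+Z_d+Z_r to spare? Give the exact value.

v_R_max = 41/20 m/s = 2.0500 m/s

quadratic (5/12)·v² + (23/20)·v + (-19721/4800) = 0
  disc = (23/20)² − 4·(5/12)·(-19721/4800) = 117649/14400 ; √disc = 343/120
  v_R = (−(23/20) + 343/120) / (2·(5/12)) = 41/20 m/s
check:
stop time T_s = (41/20)/(6/5) = 1.7083 s
robot covers v_R·T_r = 2.0500·0.1500 = 0.3075 m before braking
robot covers 2.0500·1.7083 − ½·1.2000·1.7083² = 1.7510 m while stopping
human closes 1.2000·1.8583 = 2.2300 m
margins: 0.1000+0.0500+0.0300 = 0.1800 m
sum ≈ 0.3075+1.7510+2.2300+0.1800 ≈ 4.4685 m = S ✓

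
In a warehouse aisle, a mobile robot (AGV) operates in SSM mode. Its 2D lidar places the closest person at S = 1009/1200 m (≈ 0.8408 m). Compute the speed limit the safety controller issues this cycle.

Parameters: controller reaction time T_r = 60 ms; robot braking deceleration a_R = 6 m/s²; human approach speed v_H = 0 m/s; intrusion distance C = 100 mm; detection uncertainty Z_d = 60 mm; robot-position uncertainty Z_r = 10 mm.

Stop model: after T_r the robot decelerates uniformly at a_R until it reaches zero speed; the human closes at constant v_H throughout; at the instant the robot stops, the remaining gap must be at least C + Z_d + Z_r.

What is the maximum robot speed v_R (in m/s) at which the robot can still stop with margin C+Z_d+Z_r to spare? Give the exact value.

collect terms ⇒ (1/12)·v_R² + (3/50)·v_R + (-161/240) = 0
  disc = (3/50)² − 4·(1/12)·(-161/240) = 20449/90000 ; √disc = 143/300
  v_R = (−(3/50) + 143/300) / (2·(1/12)) = 5/2 m/s
check:
T_s = v_R/a_R = (5/2)/6 = 0.4167 s
reaction-phase robot travel = 2.5000·0.0600 = 0.1500 m
robot under decel: 2.5000²/(2·6.0000) = 0.5208 m
person approaches 0.0000·(0.0600+0.4167) = 0.0000 m
residual clearance needed = 0.1000+0.0600+0.0100 = 0.1700 m
sum ≈ 0.1500+0.5208+0.0000+0.1700 ≈ 0.8408 m = S ✓

v_R_max = 5/2 m/s = 2.5000 m/s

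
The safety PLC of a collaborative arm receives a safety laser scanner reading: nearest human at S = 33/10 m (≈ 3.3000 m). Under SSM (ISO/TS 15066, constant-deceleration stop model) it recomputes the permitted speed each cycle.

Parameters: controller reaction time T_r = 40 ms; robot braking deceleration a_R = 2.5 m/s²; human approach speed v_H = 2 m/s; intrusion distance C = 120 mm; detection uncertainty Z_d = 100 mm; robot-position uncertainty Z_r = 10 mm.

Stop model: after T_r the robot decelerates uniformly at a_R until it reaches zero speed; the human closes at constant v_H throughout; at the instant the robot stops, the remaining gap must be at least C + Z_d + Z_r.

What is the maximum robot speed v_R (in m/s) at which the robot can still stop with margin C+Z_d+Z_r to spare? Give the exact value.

v_R_max = 23/10 m/s = 2.3000 m/s

collect terms ⇒ (1/5)·v_R² + (21/25)·v_R + (-299/100) = 0
  disc = (21/25)² − 4·(1/5)·(-299/100) = 1936/625 ; √disc = 44/25
  v_R = (−(21/25) + 44/25) / (2·(1/5)) = 23/10 m/s
check:
stop time T_s = (23/10)/(5/2) = 0.9200 s
robot in T_r: 2.3000·0.0400 = 0.0920 m
robot covers 2.3000·0.9200 − ½·2.5000·0.9200² = 1.0580 m while stopping
human over T_r+T_s: 2.0000·(0.0400+0.9200) = 1.9200 m
C+Z_d+Z_r = 0.1200+0.1000+0.0100 = 0.2300 m
sum ≈ 0.0920+1.0580+1.9200+0.2300 ≈ 3.3000 m = S ✓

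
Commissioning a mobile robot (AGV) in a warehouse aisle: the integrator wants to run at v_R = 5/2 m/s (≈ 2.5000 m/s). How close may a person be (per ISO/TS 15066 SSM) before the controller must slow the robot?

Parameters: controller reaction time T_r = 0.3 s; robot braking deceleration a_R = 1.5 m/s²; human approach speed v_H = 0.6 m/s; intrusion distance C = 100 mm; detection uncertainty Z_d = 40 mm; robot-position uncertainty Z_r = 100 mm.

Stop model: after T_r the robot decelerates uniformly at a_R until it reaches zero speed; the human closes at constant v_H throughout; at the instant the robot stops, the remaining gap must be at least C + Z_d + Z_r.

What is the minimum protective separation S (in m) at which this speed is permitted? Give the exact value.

S_min = 319/75 m = 4.2533 m

braking lasts T_s = (5/2)/(3/2) = 1.6667 s
robot covers v_R·T_r = 2.5000·0.3000 = 0.7500 m before braking
robot under decel: 2.5000²/(2·1.5000) = 2.0833 m
person approaches 0.6000·(0.3000+1.6667) = 1.1800 m
margins: 0.1000+0.0400+0.1000 = 0.2400 m
S_min ≈ 0.7500+2.0833+1.1800+0.2400  ⇒  S_min = 319/75 m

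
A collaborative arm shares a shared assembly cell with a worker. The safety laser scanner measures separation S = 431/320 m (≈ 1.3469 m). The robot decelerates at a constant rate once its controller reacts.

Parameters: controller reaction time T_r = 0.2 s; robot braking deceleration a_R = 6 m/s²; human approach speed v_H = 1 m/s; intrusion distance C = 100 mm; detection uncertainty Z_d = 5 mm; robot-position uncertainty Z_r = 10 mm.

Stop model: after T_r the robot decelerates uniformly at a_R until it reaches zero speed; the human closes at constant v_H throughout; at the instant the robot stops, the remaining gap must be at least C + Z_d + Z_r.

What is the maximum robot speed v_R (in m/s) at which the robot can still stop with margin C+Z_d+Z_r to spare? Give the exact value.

v_R_max = 39/20 m/s = 1.9500 m/s

quadratic (1/12)·v² + (11/30)·v + (-1651/1600) = 0
  disc = (11/30)² − 4·(1/12)·(-1651/1600) = 6889/14400 ; √disc = 83/120
  v_R = (−(11/30) + 83/120) / (2·(1/12)) = 39/20 m/s
check:
stop time T_s = (39/20)/6 = 0.3250 s
robot in T_r: 1.9500·0.2000 = 0.3900 m
robot under decel: 1.9500²/(2·6.0000) = 0.3169 m
human over T_r+T_s: 1.0000·(0.2000+0.3250) = 0.5250 m
C+Z_d+Z_r = 0.1000+0.0050+0.0100 = 0.1150 m
sum ≈ 0.3900+0.3169+0.5250+0.1150 ≈ 1.3469 m = S ✓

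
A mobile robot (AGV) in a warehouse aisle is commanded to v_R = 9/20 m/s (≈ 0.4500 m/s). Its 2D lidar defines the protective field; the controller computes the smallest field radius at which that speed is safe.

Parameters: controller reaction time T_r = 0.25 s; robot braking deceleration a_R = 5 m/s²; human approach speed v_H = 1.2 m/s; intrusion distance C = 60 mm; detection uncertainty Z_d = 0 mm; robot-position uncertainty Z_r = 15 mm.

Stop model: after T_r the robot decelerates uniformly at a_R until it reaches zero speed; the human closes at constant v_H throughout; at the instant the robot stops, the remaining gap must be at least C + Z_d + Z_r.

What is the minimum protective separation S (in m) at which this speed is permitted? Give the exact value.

S_min = 2463/4000 m = 0.6158 m

stop time T_s = (9/20)/5 = 0.0900 s
robot covers v_R·T_r = 0.4500·0.2500 = 0.1125 m before braking
robot under decel: 0.4500²/(2·5.0000) = 0.0203 m
human closes 1.2000·0.3400 = 0.4080 m
margins: 0.0600+0.0000+0.0150 = 0.0750 m
S_min ≈ 0.1125+0.0203+0.4080+0.0750  ⇒  S_min = 2463/4000 m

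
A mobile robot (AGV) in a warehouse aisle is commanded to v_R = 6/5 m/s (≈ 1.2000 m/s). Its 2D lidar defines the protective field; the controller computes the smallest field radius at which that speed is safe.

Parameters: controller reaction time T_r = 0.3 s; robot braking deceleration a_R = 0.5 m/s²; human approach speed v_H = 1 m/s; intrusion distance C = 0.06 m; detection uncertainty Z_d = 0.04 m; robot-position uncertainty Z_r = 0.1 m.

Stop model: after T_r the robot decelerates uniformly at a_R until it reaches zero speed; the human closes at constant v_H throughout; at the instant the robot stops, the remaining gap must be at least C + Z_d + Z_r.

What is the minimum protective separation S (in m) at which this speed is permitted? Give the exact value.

S_min = 47/10 m = 4.7000 m

braking lasts T_s = (6/5)/(1/2) = 2.4000 s
robot in T_r: 1.2000·0.3000 = 0.3600 m
robot under decel: 1.2000²/(2·0.5000) = 1.4400 m
human over T_r+T_s: 1.0000·(0.3000+2.4000) = 2.7000 m
C+Z_d+Z_r = 0.0600+0.0400+0.1000 = 0.2000 m
S_min ≈ 0.3600+1.4400+2.7000+0.2000  ⇒  S_min = 47/10 m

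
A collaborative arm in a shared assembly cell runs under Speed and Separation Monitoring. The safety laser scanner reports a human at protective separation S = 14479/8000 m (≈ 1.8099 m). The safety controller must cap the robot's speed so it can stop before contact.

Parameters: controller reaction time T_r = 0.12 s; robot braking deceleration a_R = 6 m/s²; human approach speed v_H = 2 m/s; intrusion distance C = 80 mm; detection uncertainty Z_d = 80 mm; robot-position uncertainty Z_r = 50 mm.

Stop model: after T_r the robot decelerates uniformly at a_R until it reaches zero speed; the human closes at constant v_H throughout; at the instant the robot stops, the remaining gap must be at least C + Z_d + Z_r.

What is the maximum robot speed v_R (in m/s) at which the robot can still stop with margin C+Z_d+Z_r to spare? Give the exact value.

at the boundary: (1/12)·v² + (34/75)·v + (-10879/8000) = 0
  disc = (34/75)² − 4·(1/12)·(-10879/8000) = 237169/360000 ; √disc = 487/600
  v_R = (−(34/75) + 487/600) / (2·(1/12)) = 43/20 m/s
check:
T_s = v_R/a_R = (43/20)/6 = 0.3583 s
robot in T_r: 2.1500·0.1200 = 0.2580 m
robot covers 2.1500·0.3583 − ½·6.0000·0.3583² = 0.3852 m while stopping
person approaches 2.0000·(0.1200+0.3583) = 0.9567 m
margins: 0.0800+0.0800+0.0500 = 0.2100 m
sum ≈ 0.2580+0.3852+0.9567+0.2100 ≈ 1.8099 m = S ✓

v_R_max = 43/20 m/s = 2.1500 m/s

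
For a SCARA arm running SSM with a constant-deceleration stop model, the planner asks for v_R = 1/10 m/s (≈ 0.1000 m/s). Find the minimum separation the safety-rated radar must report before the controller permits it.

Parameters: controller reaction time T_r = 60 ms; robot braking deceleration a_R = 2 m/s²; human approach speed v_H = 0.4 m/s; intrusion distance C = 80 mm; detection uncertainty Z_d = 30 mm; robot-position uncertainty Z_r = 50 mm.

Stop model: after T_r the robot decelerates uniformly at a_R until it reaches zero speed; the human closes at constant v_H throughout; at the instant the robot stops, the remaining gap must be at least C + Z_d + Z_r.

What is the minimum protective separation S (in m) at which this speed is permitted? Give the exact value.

S_min = 17/80 m = 0.2125 m

T_s = v_R/a_R = (1/10)/2 = 0.0500 s
reaction-phase robot travel = 0.1000·0.0600 = 0.0060 m
robot covers 0.1000·0.0500 − ½·2.0000·0.0500² = 0.0025 m while stopping
human over T_r+T_s: 0.4000·(0.0600+0.0500) = 0.0440 m
residual clearance needed = 0.0800+0.0300+0.0500 = 0.1600 m
S_min ≈ 0.0060+0.0025+0.0440+0.1600  ⇒  S_min = 17/80 m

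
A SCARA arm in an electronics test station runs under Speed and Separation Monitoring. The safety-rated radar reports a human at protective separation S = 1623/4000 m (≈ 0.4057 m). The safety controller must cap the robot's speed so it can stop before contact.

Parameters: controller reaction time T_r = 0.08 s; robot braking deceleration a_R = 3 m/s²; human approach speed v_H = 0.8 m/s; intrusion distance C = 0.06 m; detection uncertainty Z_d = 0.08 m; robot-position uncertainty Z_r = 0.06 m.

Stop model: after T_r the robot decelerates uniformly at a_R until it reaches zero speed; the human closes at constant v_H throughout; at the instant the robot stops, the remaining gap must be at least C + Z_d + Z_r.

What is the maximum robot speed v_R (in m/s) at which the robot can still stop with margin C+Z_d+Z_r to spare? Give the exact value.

v_R_max = 7/20 m/s = 0.3500 m/s

quadratic (1/6)·v² + (26/75)·v + (-567/4000) = 0
  disc = (26/75)² − 4·(1/6)·(-567/4000) = 19321/90000 ; √disc = 139/300
  v_R = (−(26/75) + 139/300) / (2·(1/6)) = 7/20 m/s
check:
braking lasts T_s = (7/20)/3 = 0.1167 s
robot covers v_R·T_r = 0.3500·0.0800 = 0.0280 m before braking
braking distance = 0.3500²/(2·3.0000) = 0.0204 m
human over T_r+T_s: 0.8000·(0.0800+0.1167) = 0.1573 m
residual clearance needed = 0.0600+0.0800+0.0600 = 0.2000 m
sum ≈ 0.0280+0.0204+0.1573+0.2000 ≈ 0.4057 m = S ✓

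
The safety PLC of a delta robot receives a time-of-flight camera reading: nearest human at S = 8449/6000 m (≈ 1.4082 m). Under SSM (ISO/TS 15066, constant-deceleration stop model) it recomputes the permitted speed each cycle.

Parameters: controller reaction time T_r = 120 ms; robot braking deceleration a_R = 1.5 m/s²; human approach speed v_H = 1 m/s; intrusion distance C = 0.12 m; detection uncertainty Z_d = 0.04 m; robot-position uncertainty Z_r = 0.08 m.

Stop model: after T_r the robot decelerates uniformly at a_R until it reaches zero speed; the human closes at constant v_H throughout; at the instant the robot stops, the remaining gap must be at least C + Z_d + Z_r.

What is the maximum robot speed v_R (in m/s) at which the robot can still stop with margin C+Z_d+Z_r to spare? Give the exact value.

v_R_max = 19/20 m/s = 0.9500 m/s

collect terms ⇒ (1/3)·v_R² + (59/75)·v_R + (-6289/6000) = 0
  disc = (59/75)² − 4·(1/3)·(-6289/6000) = 5041/2500 ; √disc = 71/50
  v_R = (−(59/75) + 71/50) / (2·(1/3)) = 19/20 m/s
check:
braking lasts T_s = (19/20)/(3/2) = 0.6333 s
reaction-phase robot travel = 0.9500·0.1200 = 0.1140 m
robot covers 0.9500·0.6333 − ½·1.5000·0.6333² = 0.3008 m while stopping
person approaches 1.0000·(0.1200+0.6333) = 0.7533 m
residual clearance needed = 0.1200+0.0400+0.0800 = 0.2400 m
sum ≈ 0.1140+0.3008+0.7533+0.2400 ≈ 1.4082 m = S ✓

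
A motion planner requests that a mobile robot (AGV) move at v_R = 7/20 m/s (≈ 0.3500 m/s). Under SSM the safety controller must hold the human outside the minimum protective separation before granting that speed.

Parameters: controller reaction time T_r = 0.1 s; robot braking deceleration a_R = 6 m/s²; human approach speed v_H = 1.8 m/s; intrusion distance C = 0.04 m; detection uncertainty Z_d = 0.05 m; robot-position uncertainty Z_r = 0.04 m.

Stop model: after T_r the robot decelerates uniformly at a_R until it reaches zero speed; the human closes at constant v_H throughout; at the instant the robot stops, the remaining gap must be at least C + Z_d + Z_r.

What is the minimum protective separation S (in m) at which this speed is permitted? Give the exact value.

T_s = v_R/a_R = (7/20)/6 = 0.0583 s
robot covers v_R·T_r = 0.3500·0.1000 = 0.0350 m before braking
braking distance = 0.3500²/(2·6.0000) = 0.0102 m
human closes 1.8000·0.1583 = 0.2850 m
margins: 0.0400+0.0500+0.0400 = 0.1300 m
S_min ≈ 0.0350+0.0102+0.2850+0.1300  ⇒  S_min = 2209/4800 m

S_min = 2209/4800 m = 0.4602 m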